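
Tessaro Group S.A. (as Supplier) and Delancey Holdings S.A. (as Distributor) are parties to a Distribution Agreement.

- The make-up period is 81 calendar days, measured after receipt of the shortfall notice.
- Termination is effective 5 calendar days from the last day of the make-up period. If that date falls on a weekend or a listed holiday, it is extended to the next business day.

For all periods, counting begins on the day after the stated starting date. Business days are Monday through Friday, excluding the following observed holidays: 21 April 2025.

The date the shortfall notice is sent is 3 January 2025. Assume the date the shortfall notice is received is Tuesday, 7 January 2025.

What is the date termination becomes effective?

The last day of the make-up period: 7 January 2025 + 81 days = 29 March 2025.
The date termination becomes effective: 29 March 2025 + 5 days = 3 April 2025. 3 April 2025 is a Thursday and is not a listed holiday, so no roll-forward applies.

3 April 2025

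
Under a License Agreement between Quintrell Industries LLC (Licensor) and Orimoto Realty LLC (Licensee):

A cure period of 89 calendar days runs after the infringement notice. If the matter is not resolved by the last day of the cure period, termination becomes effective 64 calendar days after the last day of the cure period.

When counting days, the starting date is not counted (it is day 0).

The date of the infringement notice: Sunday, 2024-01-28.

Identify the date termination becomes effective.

2024-06-29

Adding 89 calendar days to 2024-01-28 gives 2024-04-26, which is the last day of the cure period.
The date termination becomes effective: 64 calendar days after 2024-04-26 is 2024-06-29.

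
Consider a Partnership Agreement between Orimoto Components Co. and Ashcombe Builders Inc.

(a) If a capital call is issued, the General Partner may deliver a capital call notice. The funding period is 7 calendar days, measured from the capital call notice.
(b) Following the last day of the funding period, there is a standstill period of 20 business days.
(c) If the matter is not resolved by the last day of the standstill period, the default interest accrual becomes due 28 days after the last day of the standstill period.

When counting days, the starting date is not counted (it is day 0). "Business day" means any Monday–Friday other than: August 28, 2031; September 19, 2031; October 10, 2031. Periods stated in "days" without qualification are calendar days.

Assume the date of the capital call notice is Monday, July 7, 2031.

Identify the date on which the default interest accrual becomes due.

The last day of the funding period: 7 calendar days after July 7, 2031 is July 14, 2031.
The last day of the standstill period: 20 business days after Monday, July 14, 2031, skipping weekends — Jul 15, Jul 16, Jul 17, Jul 18, …, Aug 7, Aug 8, Aug 11 — lands on Monday, August 11, 2031.
The date on which the default interest accrual becomes due: August 11, 2031 + 28 days = September 8, 2031.

September 8, 2031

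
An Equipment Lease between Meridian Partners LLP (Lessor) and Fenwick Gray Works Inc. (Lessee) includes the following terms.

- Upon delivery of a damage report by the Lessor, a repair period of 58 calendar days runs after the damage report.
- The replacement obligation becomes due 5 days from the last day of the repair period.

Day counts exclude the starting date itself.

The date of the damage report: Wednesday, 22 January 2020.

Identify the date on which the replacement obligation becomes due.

The last day of the repair period: 58 calendar days after 22 January 2020 is 20 March 2020.
Adding 5 calendar days to 20 March 2020 gives 25 March 2020, which is the date on which the replacement obligation becomes due.

25 March 2020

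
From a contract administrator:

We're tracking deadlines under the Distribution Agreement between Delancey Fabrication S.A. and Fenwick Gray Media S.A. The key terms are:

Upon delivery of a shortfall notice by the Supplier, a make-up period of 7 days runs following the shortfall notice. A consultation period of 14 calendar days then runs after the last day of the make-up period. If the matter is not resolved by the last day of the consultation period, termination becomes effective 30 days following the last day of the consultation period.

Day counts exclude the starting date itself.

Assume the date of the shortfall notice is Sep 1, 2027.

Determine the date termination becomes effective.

Oct 22, 2027

Adding 7 calendar days to Sep 1, 2027 gives Sep 8, 2027, which is the last day of the make-up period.
The last day of the consultation period: 14 calendar days after Sep 8, 2027 is Sep 22, 2027.
The date termination becomes effective: Sep 22, 2027 + 30 days = Oct 22, 2027.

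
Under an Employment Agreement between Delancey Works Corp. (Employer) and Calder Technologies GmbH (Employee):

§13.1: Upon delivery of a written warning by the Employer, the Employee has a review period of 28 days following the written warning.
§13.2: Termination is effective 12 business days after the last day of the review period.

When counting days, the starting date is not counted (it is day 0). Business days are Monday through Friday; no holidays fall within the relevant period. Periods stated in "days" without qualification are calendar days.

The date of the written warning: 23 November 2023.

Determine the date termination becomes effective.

8 January 2024

Adding 28 calendar days to 23 November 2023 gives 21 December 2023, which is the last day of the review period.
From Thursday, 21 December 2023, 12 business days (Dec 22, Dec 25, Dec 26, Dec 27, …, Jan 4, Jan 5, Jan 8, skipping weekends) brings us to Monday, 8 January 2024, which is the date termination becomes effective.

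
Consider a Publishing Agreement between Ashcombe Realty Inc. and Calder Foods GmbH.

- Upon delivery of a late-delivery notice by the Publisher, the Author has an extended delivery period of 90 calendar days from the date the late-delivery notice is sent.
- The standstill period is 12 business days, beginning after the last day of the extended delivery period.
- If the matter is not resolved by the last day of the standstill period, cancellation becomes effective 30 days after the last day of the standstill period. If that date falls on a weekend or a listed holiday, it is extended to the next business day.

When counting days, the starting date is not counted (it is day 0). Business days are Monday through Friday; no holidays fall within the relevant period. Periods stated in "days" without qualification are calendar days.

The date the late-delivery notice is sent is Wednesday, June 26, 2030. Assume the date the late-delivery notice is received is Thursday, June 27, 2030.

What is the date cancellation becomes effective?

November 11, 2030

Adding 90 calendar days to June 26, 2030 gives September 24, 2030, which is the last day of the extended delivery period.
The last day of the standstill period: counting 12 business days from Tuesday, September 24, 2030 (Sep 25, Sep 26, Sep 27, Sep 30, …, Oct 8, Oct 9, Oct 10, skipping weekends) reaches Thursday, October 10, 2030.
The date cancellation becomes effective: October 10, 2030 + 30 days = November 9, 2030. That falls on a Saturday, so it rolls to the next business day, Monday, November 11, 2030.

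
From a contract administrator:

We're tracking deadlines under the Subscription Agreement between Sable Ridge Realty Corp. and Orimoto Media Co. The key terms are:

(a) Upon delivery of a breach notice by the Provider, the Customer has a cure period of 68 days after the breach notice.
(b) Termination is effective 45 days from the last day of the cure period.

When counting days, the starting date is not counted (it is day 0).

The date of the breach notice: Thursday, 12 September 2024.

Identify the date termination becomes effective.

Adding 68 calendar days to 12 September 2024 gives 19 November 2024, which is the last day of the cure period.
The date termination becomes effective: 45 calendar days after 19 November 2024 is 3 January 2025.

3 January 2025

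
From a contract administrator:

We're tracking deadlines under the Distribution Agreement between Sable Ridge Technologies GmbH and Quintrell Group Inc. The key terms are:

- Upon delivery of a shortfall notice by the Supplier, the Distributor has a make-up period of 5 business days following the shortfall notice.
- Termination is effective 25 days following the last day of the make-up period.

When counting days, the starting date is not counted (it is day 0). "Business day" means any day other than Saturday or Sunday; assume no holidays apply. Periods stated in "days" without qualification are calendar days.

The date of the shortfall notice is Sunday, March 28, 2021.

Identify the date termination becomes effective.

April 27, 2021

The last day of the make-up period: 5 business days after Sunday, March 28, 2021, skipping weekends — Mar 29, Mar 30, Mar 31, Apr 1, Apr 2 — lands on Friday, April 2, 2021.
The date termination becomes effective: April 2, 2021 + 25 days = April 27, 2021.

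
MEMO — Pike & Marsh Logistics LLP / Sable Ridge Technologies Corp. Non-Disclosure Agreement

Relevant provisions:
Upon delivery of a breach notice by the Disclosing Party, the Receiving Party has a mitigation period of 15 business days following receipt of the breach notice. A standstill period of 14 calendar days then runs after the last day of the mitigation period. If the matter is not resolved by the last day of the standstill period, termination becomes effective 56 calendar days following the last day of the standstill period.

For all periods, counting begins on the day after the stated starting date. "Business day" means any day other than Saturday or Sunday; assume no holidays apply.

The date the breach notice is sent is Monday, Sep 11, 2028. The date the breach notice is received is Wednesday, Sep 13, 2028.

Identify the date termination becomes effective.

Dec 13, 2028

From Wednesday, Sep 13, 2028, 15 business days (Sep 14, Sep 15, Sep 18, Sep 19, …, Oct 2, Oct 3, Oct 4, skipping weekends) brings us to Wednesday, Oct 4, 2028, which is the last day of the mitigation period.
Adding 14 calendar days to Oct 4, 2028 gives Oct 18, 2028, which is the last day of the standstill period.
The date termination becomes effective: 56 calendar days after Oct 18, 2028 is Dec 13, 2028.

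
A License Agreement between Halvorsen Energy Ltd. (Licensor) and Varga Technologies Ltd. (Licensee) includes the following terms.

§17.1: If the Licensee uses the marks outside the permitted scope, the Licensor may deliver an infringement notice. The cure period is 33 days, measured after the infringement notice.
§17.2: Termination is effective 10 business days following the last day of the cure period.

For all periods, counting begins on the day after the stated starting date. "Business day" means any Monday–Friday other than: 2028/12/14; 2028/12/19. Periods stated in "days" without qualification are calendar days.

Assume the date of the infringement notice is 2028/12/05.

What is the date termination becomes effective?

The last day of the cure period: 33 calendar days after 2028/12/05 is 2029/01/07.
From Sunday, 2029/01/07, 10 business days (Jan 8, Jan 9, Jan 10, Jan 11, Jan 12, Jan 15, Jan 16, Jan 17, Jan 18, Jan 19, skipping weekends) brings us to Friday, 2029/01/19, which is the date termination becomes effective.

2029/01/19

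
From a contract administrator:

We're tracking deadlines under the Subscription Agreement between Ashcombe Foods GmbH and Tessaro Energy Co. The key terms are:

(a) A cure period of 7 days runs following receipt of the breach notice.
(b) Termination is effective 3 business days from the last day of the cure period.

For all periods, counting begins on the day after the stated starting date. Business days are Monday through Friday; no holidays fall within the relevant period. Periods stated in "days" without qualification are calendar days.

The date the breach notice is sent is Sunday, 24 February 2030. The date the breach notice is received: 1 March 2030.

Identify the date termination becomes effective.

13 March 2030

Adding 7 calendar days to 1 March 2030 gives 8 March 2030, which is the last day of the cure period.
The date termination becomes effective: counting 3 business days from Friday, 8 March 2030 (Mar 11, Mar 12, Mar 13, skipping weekends) reaches Wednesday, 13 March 2030.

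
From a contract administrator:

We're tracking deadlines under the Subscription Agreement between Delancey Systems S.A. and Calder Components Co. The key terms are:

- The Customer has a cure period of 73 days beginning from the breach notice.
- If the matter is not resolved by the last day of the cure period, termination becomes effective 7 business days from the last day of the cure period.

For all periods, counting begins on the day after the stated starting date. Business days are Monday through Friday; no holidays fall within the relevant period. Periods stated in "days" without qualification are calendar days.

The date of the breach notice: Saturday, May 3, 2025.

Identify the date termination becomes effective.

The last day of the cure period: 73 calendar days after May 3, 2025 is July 15, 2025.
The date termination becomes effective: 7 business days after Tuesday, July 15, 2025, skipping weekends — Jul 16, Jul 17, Jul 18, Jul 21, Jul 22, Jul 23, Jul 24 — lands on Thursday, July 24, 2025.

July 24, 2025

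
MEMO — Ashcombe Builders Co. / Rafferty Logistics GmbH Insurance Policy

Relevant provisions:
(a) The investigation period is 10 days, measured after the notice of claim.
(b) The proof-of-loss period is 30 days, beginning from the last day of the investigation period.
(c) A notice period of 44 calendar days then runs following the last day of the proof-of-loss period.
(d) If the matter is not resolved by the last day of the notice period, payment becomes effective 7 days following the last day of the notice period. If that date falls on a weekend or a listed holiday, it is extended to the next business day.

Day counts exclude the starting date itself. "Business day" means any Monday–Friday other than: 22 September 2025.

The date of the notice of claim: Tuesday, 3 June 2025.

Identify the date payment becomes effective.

The last day of the investigation period: 10 calendar days after 3 June 2025 is 13 June 2025.
Adding 30 calendar days to 13 June 2025 gives 13 July 2025, which is the last day of the proof-of-loss period.
Adding 44 calendar days to 13 July 2025 gives 26 August 2025, which is the last day of the notice period.
The date payment becomes effective: 7 calendar days after 26 August 2025 is 2 September 2025. 2 September 2025 is a Tuesday and is not a listed holiday, so no roll-forward applies.

2 September 2025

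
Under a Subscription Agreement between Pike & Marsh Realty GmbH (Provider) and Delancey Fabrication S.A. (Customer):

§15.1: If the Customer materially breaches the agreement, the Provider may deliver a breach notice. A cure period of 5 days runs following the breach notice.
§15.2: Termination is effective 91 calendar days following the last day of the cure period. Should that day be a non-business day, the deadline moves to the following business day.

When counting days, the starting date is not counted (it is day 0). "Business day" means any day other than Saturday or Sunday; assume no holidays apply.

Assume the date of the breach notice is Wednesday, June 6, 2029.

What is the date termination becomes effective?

The last day of the cure period: 5 calendar days after June 6, 2029 is June 11, 2029.
The date termination becomes effective: June 11, 2029 + 91 days = September 10, 2029. September 10, 2029 is a Monday, so no roll-forward applies.

September 10, 2029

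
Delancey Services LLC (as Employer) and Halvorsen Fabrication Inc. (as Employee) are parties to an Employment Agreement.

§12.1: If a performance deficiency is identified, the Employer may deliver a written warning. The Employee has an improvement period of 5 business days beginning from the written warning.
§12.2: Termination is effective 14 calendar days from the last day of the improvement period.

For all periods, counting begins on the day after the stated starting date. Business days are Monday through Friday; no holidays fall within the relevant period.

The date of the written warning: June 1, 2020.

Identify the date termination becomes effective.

June 22, 2020

The last day of the improvement period: 5 business days after Monday, June 1, 2020, skipping weekends — Jun 2, Jun 3, Jun 4, Jun 5, Jun 8 — lands on Monday, June 8, 2020.
Adding 14 calendar days to June 8, 2020 gives June 22, 2020, which is the date termination becomes effective.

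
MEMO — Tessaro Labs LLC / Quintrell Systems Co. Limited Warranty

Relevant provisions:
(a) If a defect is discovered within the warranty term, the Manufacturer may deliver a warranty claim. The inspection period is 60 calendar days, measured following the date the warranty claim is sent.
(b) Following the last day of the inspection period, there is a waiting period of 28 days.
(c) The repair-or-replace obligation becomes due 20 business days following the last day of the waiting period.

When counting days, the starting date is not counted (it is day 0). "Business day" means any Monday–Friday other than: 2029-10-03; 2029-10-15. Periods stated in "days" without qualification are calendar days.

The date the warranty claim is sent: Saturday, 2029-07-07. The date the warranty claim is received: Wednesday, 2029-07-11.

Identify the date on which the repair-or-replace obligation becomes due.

Adding 60 calendar days to 2029-07-07 gives 2029-09-05, which is the last day of the inspection period.
Adding 28 calendar days to 2029-09-05 gives 2029-10-03, which is the last day of the waiting period.
The date on which the repair-or-replace obligation becomes due: counting 20 business days from Wednesday, 2029-10-03 (Oct 4, Oct 5, Oct 8, Oct 9, …, Oct 30, Oct 31, Nov 1, skipping weekends and the listed holiday on Oct 15) reaches Thursday, 2029-11-01.

2029-11-01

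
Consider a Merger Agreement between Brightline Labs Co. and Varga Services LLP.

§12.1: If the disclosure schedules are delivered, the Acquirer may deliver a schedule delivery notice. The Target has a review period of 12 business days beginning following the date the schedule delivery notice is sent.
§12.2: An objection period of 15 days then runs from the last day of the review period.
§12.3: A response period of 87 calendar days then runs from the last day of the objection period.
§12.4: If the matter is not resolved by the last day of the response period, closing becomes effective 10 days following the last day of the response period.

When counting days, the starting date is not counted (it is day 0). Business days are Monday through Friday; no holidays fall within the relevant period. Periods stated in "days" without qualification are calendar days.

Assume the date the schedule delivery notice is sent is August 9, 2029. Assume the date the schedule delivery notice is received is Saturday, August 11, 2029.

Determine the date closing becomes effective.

December 17, 2029

The last day of the review period: 12 business days after Thursday, August 9, 2029, skipping weekends — Aug 10, Aug 13, Aug 14, Aug 15, …, Aug 23, Aug 24, Aug 27 — lands on Monday, August 27, 2029.
The last day of the objection period: 15 calendar days after August 27, 2029 is September 11, 2029.
The last day of the response period: 87 calendar days after September 11, 2029 is December 7, 2029.
The date closing becomes effective: 10 calendar days after December 7, 2029 is December 17, 2029.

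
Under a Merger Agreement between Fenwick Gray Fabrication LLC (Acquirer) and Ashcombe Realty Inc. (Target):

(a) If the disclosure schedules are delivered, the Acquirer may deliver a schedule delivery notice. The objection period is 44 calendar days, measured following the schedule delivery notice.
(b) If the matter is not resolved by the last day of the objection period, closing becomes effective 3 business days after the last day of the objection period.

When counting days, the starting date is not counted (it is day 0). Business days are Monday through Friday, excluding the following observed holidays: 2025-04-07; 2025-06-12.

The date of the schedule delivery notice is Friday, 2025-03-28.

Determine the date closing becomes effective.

2025-05-14

Adding 44 calendar days to 2025-03-28 gives 2025-05-11, which is the last day of the objection period.
From Sunday, 2025-05-11, 3 business days (May 12, May 13, May 14, skipping weekends) brings us to Wednesday, 2025-05-14, which is the date closing becomes effective.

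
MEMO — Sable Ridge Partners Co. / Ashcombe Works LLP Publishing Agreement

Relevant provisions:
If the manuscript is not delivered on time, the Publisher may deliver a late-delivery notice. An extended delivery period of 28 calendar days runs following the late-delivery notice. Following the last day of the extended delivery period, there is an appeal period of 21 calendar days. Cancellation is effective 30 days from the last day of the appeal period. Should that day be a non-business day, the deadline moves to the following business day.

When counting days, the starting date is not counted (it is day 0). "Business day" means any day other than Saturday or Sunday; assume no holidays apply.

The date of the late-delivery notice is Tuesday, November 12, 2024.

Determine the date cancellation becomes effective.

Adding 28 calendar days to November 12, 2024 gives December 10, 2024, which is the last day of the extended delivery period.
Adding 21 calendar days to December 10, 2024 gives December 31, 2024, which is the last day of the appeal period.
The date cancellation becomes effective: 30 calendar days after December 31, 2024 is January 30, 2025. January 30, 2025 is a Thursday, so no roll-forward applies.

January 30, 2025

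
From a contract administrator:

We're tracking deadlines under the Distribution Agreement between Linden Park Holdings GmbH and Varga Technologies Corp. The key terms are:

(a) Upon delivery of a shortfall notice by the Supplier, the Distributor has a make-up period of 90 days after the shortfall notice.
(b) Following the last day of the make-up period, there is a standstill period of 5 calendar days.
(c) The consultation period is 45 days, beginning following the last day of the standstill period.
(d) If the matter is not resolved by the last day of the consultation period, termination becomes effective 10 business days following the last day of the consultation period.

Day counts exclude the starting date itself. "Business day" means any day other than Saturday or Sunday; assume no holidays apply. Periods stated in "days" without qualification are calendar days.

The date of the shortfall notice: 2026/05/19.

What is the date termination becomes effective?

The last day of the make-up period: 90 calendar days after 2026/05/19 is 2026/08/17.
Adding 5 calendar days to 2026/08/17 gives 2026/08/22, which is the last day of the standstill period.
The last day of the consultation period: 45 calendar days after 2026/08/22 is 2026/10/06.
From Tuesday, 2026/10/06, 10 business days (Oct 7, Oct 8, Oct 9, Oct 12, Oct 13, Oct 14, Oct 15, Oct 16, Oct 19, Oct 20, skipping weekends) brings us to Tuesday, 2026/10/20, which is the date termination becomes effective.

2026/10/20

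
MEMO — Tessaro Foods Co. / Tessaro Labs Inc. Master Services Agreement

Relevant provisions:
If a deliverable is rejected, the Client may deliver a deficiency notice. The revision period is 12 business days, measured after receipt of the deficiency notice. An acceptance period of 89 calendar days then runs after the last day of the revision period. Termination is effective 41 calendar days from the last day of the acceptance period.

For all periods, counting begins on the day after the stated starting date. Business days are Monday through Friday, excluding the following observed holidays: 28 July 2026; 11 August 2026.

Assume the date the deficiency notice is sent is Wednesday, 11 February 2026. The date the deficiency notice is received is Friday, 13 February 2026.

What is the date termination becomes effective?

The last day of the revision period: 12 business days after Friday, 13 February 2026, skipping weekends — Feb 16, Feb 17, Feb 18, Feb 19, …, Feb 27, Mar 2, Mar 3 — lands on Tuesday, 3 March 2026.
The last day of the acceptance period: 3 March 2026 + 89 days = 31 May 2026.
The date termination becomes effective: 41 calendar days after 31 May 2026 is 11 July 2026.

11 July 2026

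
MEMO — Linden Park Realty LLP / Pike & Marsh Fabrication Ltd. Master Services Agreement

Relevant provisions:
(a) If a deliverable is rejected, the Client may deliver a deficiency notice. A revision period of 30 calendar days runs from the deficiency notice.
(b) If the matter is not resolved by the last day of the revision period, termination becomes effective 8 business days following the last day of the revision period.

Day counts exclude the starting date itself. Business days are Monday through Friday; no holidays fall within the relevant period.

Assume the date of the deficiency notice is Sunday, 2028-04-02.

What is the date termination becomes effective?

2028-05-12

The last day of the revision period: 30 calendar days after 2028-04-02 is 2028-05-02.
From Tuesday, 2028-05-02, 8 business days (May 3, May 4, May 5, May 8, May 9, May 10, May 11, May 12, skipping weekends) brings us to Friday, 2028-05-12, which is the date termination becomes effective.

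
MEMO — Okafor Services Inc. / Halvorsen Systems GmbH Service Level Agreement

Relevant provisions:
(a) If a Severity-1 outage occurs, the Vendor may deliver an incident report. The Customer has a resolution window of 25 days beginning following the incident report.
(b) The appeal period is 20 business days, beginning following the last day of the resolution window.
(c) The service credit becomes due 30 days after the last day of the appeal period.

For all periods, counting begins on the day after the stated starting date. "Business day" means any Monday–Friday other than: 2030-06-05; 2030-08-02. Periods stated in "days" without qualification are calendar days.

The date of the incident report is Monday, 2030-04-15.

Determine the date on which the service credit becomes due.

The last day of the resolution window: 25 calendar days after 2030-04-15 is 2030-05-10.
The last day of the appeal period: counting 20 business days from Friday, 2030-05-10 (May 13, May 14, May 15, May 16, …, Jun 6, Jun 7, Jun 10, skipping weekends and the listed holiday on Jun 5) reaches Monday, 2030-06-10.
Adding 30 calendar days to 2030-06-10 gives 2030-07-10, which is the date on which the service credit becomes due.

2030-07-10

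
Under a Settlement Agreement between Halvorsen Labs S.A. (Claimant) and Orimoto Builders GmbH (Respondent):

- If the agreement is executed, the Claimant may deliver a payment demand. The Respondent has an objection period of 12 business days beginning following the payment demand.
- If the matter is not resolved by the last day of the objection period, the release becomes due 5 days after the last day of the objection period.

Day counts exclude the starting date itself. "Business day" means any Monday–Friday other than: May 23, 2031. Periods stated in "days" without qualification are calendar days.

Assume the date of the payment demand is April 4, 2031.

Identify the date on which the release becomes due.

April 27, 2031

From Friday, April 4, 2031, 12 business days (Apr 7, Apr 8, Apr 9, Apr 10, …, Apr 18, Apr 21, Apr 22, skipping weekends) brings us to Tuesday, April 22, 2031, which is the last day of the objection period.
The date on which the release becomes due: April 22, 2031 + 5 days = April 27, 2031.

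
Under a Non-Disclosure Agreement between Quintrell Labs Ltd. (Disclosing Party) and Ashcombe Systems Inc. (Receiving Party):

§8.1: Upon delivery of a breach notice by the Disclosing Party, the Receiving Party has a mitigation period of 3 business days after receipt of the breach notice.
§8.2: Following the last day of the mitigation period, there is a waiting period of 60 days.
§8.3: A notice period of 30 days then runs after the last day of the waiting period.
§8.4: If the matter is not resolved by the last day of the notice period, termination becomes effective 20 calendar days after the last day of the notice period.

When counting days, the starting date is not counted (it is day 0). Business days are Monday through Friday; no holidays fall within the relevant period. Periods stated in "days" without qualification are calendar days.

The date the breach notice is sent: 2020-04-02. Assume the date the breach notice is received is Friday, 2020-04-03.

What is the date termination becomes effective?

The last day of the mitigation period: 3 business days after Friday, 2020-04-03, skipping weekends — Apr 6, Apr 7, Apr 8 — lands on Wednesday, 2020-04-08.
The last day of the waiting period: 60 calendar days after 2020-04-08 is 2020-06-07.
Adding 30 calendar days to 2020-06-07 gives 2020-07-07, which is the last day of the notice period.
The date termination becomes effective: 20 calendar days after 2020-07-07 is 2020-07-27.

2020-07-27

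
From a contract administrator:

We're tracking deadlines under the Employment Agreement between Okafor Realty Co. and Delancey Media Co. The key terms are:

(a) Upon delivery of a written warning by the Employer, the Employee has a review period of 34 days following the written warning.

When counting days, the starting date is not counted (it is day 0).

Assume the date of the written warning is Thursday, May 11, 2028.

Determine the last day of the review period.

June 14, 2028

Adding 34 calendar days to May 11, 2028 gives June 14, 2028, which is the last day of the review period.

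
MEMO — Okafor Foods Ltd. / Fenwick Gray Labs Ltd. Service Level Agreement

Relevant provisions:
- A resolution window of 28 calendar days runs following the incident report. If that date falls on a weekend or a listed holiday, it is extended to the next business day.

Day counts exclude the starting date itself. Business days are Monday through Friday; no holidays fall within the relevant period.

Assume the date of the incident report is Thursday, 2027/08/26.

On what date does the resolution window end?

2027/09/23

The last day of the resolution window: 28 calendar days after 2027/08/26 is 2027/09/23. 2027/09/23 is a Thursday, so no roll-forward applies.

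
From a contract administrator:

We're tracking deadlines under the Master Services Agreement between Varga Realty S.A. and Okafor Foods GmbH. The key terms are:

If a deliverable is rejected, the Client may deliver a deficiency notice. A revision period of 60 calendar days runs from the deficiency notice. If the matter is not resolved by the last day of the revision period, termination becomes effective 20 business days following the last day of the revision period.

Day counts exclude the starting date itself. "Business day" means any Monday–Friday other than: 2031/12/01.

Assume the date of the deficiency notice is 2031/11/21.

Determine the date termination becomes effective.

The last day of the revision period: 60 calendar days after 2031/11/21 is 2032/01/20.
From Tuesday, 2032/01/20, 20 business days (Jan 21, Jan 22, Jan 23, Jan 26, …, Feb 13, Feb 16, Feb 17, skipping weekends) brings us to Tuesday, 2032/02/17, which is the date termination becomes effective.

2032/02/17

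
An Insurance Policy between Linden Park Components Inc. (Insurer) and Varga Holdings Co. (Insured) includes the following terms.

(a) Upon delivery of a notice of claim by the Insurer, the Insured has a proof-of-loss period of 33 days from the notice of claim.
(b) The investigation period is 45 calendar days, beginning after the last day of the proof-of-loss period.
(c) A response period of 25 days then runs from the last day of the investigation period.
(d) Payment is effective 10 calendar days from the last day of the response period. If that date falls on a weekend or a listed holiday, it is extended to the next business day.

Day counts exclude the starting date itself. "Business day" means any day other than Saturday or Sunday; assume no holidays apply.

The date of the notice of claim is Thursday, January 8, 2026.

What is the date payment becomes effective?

The last day of the proof-of-loss period: January 8, 2026 + 33 days = February 10, 2026.
The last day of the investigation period: 45 calendar days after February 10, 2026 is March 27, 2026.
Adding 25 calendar days to March 27, 2026 gives April 21, 2026, which is the last day of the response period.
The date payment becomes effective: 10 calendar days after April 21, 2026 is May 1, 2026. May 1, 2026 is a Friday, so no roll-forward applies.

May 1, 2026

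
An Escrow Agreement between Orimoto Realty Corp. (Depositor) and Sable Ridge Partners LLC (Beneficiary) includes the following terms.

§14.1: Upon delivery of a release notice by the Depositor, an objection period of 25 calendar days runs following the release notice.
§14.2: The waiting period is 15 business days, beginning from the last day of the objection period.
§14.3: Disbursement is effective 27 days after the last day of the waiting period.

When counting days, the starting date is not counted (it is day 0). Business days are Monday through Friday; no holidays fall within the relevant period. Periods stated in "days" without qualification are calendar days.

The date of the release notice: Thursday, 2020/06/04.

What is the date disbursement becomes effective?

Adding 25 calendar days to 2020/06/04 gives 2020/06/29, which is the last day of the objection period.
The last day of the waiting period: 15 business days after Monday, 2020/06/29, skipping weekends — Jun 30, Jul 1, Jul 2, Jul 3, …, Jul 16, Jul 17, Jul 20 — lands on Monday, 2020/07/20.
Adding 27 calendar days to 2020/07/20 gives 2020/08/16, which is the date disbursement becomes effective.

2020/08/16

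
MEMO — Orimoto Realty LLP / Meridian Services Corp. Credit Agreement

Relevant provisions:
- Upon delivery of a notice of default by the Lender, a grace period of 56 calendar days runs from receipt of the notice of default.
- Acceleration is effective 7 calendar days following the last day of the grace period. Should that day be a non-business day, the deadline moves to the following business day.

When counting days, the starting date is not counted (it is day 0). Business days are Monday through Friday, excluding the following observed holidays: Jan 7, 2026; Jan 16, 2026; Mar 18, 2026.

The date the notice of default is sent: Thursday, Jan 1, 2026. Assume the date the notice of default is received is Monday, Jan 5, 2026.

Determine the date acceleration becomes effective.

The last day of the grace period: Jan 5, 2026 + 56 days = Mar 2, 2026.
The date acceleration becomes effective: Mar 2, 2026 + 7 days = Mar 9, 2026. Mar 9, 2026 is a Monday and is not a listed holiday, so no roll-forward applies.

Mar 9, 2026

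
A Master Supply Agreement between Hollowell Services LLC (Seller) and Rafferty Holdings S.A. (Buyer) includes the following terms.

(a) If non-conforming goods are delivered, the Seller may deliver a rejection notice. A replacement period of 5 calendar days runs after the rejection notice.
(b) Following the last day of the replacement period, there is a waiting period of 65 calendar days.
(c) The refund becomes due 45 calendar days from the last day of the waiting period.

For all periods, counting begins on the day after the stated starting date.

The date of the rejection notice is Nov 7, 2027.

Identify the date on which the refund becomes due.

Mar 1, 2028

The last day of the replacement period: 5 calendar days after Nov 7, 2027 is Nov 12, 2027.
The last day of the waiting period: 65 calendar days after Nov 12, 2027 is Jan 16, 2028.
Adding 45 calendar days to Jan 16, 2028 gives Mar 1, 2028, which is the date on which the refund becomes due.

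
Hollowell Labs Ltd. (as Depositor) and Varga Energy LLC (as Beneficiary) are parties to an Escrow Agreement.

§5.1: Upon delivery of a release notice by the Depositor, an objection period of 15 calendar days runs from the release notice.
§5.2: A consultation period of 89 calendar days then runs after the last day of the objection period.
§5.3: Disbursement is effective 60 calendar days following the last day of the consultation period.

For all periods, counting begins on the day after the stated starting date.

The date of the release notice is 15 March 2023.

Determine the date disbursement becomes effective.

26 August 2023

The last day of the objection period: 15 calendar days after 15 March 2023 is 30 March 2023.
The last day of the consultation period: 30 March 2023 + 89 days = 27 June 2023.
The date disbursement becomes effective: 60 calendar days after 27 June 2023 is 26 August 2023.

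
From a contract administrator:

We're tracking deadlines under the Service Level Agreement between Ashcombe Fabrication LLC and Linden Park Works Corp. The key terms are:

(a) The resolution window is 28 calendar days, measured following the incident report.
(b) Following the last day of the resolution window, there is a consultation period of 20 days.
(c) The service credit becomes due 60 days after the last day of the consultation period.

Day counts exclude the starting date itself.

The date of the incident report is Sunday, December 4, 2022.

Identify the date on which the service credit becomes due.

March 22, 2023

The last day of the resolution window: December 4, 2022 + 28 days = January 1, 2023.
The last day of the consultation period: January 1, 2023 + 20 days = January 21, 2023.
The date on which the service credit becomes due: January 21, 2023 + 60 days = March 22, 2023.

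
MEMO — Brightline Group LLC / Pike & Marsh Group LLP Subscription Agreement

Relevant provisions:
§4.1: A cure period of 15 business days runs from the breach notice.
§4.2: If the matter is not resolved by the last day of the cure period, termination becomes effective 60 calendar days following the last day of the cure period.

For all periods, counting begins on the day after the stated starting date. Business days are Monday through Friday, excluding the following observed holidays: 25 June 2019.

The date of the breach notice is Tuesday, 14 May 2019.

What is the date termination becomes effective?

The last day of the cure period: counting 15 business days from Tuesday, 14 May 2019 (May 15, May 16, May 17, May 20, …, May 31, Jun 3, Jun 4, skipping weekends) reaches Tuesday, 4 June 2019.
The date termination becomes effective: 4 June 2019 + 60 days = 3 August 2019.

3 August 2019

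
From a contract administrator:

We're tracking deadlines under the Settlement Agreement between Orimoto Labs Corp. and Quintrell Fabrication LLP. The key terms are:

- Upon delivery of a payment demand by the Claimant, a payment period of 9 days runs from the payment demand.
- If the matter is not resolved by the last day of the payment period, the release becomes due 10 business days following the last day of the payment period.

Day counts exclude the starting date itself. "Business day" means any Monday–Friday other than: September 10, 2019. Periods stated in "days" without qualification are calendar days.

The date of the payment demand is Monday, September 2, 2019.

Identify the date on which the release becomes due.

September 25, 2019

The last day of the payment period: 9 calendar days after September 2, 2019 is September 11, 2019.
From Wednesday, September 11, 2019, 10 business days (Sep 12, Sep 13, Sep 16, Sep 17, Sep 18, Sep 19, Sep 20, Sep 23, Sep 24, Sep 25, skipping weekends) brings us to Wednesday, September 25, 2019, which is the date on which the release becomes due.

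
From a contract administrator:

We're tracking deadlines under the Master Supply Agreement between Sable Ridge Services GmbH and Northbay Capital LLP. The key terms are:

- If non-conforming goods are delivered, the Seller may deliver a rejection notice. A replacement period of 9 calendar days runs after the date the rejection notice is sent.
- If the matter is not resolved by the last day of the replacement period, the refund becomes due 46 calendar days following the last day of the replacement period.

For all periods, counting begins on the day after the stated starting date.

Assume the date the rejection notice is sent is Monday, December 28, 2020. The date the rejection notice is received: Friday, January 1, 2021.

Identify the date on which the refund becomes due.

The last day of the replacement period: December 28, 2020 + 9 days = January 6, 2021.
Adding 46 calendar days to January 6, 2021 gives February 21, 2021, which is the date on which the refund becomes due.

February 21, 2021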